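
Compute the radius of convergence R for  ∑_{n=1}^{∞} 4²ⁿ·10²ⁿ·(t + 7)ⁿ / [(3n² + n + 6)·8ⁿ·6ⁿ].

R = 3/100

By the ratio test, |a_{n+1}/a_n| = [(3n² + n + 6)/(3(n+1)² + (n+1) + 6)] · 16·100/(8·6) → 100/3.
Convergence for |t + 7| · 100/3 < 1, i.e. |t + 7| < 3/100. So R = 3/100.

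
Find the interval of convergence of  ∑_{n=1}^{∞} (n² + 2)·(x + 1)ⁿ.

Ratio test: |a_{n+1}/a_n| = ((n+1)² + 2)/(n² + 2) → 1 as n → ∞.
So the series converges when |x + 1| < 1 and diverges when |x + 1| > 1; R = 1.
When x = 0, the terms have absolute value of order n², which does not tend to 0, so the series diverges by the divergence test.
Endpoint x = -2: the terms do not tend to 0, so the series diverges.

(-2, 0)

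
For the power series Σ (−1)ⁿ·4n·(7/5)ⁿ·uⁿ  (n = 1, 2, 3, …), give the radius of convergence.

Apply the ratio test: |a_{n+1}| / |a_n| = [4(n+1)/4n] · 7/5, which tends to 7/5 as n → ∞.
Hence the series converges for |u| < 1/(7/5) = 5/7, so the radius of convergence is 5/7.

R = 5/7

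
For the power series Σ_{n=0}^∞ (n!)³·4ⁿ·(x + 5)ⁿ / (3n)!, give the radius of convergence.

By the ratio test, |a_{n+1}/a_n| = (n+1)³/[(3n+1)·(3n+2)·(3n+3)] · 4 → 4/27.
Convergence for |x + 5| · 4/27 < 1, i.e. |x + 5| < 27/4. So R = 27/4.

R = 27/4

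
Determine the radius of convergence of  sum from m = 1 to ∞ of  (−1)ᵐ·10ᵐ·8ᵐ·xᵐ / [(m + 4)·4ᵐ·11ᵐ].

R = 11/20

Apply the ratio test: |a_{m+1}| / |a_m| = [(m + 4)/((m+1) + 4)] · 10·8/(4·11), which tends to 20/11 as m → ∞.
Thus R = 1/(20/11) = 11/20.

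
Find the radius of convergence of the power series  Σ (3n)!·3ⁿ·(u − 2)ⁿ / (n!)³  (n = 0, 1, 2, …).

R = 1/81

By the ratio test, |a_{n+1}/a_n| = (3n+1)·(3n+2)·(3n+3)/(n+1)³ · 3 → 81.
The series converges when 81 · |u − 2| < 1, giving R = 1/81.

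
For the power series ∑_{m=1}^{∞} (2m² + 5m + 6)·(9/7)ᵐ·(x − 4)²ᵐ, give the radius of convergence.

Ratio test: |a_{m+1}/a_m| = [(2(m+1)² + 5(m+1) + 6)/(2m² + 5m + 6)] · 9/7 → 9/7 as m → ∞.
Since the exponent of (x − 4) increases by 2 each term, convergence requires |x − 4|² < 7/9, hence R = √7/3.

R = √7/3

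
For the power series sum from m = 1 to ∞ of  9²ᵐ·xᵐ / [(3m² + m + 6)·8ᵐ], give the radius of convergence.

R = 8/81

Ratio test: |a_{m+1}/a_m| = [(3m² + m + 6)/(3(m+1)² + (m+1) + 6)] · 81/8 → 81/8 as m → ∞.
Hence the series converges for |x| < 1/(81/8) = 8/81, so the radius of convergence is 8/81.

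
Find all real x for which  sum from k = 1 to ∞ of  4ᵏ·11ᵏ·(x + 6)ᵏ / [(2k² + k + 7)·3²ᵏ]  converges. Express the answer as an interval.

By the ratio test, |a_{k+1}/a_k| = [(2k² + k + 7)/(2(k+1)² + (k+1) + 7)] · 4·11/9 → 44/9.
Hence the series converges for |x + 6| < 1/(44/9) = 9/44, so the radius of convergence is 9/44.
At x = -255/44: absolute convergence follows by limit comparison with Σ 1/k².
Endpoint x = -273/44: the terms are on the order of 1/k², so the series converges absolutely by comparison with the p-series (p = 2 > 1).

[-273/44, -255/44]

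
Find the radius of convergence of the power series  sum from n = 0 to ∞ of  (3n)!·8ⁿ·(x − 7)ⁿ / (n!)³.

Ratio test: |a_{n+1}/a_n| = (3n+1)·(3n+2)·(3n+3)/(n+1)³ · 8 → 216 as n → ∞.
The series converges when 216 · |x − 7| < 1, giving R = 1/216.

R = 1/216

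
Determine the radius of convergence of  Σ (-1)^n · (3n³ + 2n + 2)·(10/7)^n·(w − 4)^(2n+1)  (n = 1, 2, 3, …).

Apply the ratio test: |a_{n+1}| / |a_n| = [(3(n+1)³ + 2(n+1) + 2)/(3n³ + 2n + 2)] · 10/7, which tends to 10/7 as n → ∞.
Successive powers of (w − 4) differ by 2, so the series converges when |w − 4|² · 10/7 < 1, i.e. |w − 4| < √(7/10). So R = √70/10.

R = √70/10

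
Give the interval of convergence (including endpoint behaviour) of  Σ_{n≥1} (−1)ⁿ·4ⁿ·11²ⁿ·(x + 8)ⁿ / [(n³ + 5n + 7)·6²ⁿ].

The ratio of consecutive coefficients is [(n³ + 5n + 7)/((n+1)³ + 5(n+1) + 7)] · 4·121/36 → 121/9.
Thus R = 1/(121/9) = 9/121.
Check x = -959/121: the series is dominated by a constant times Σ 1/n³, which converges (p = 3 > 1).
At x = -977/121: the series is dominated by a constant times Σ 1/n³, which converges (p = 3 > 1).

[-977/121, -959/121]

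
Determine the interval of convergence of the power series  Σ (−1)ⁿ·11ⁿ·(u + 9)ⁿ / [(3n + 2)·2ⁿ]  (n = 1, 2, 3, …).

(-101/11, -97/11]

Ratio test: |a_{n+1}/a_n| = [(3n + 2)/(3(n+1) + 2)] · 11/2 → 11/2 as n → ∞.
Convergence for |u + 9| · 11/2 < 1, i.e. |u + 9| < 2/11. So R = 2/11.
At u = -97/11: convergence follows from the alternating series test (terms decrease monotonically to 0).
When u = -101/11, comparison with the harmonic series Σ 1/n shows the series diverges.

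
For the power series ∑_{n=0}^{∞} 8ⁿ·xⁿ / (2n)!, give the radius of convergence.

Apply the ratio test: |a_{n+1}| / |a_n| = 8 · 1/[(2n+1)·(2n+2)], which tends to 0 as n → ∞.
The limit is 0, so the series converges for all x; R = ∞.

R = ∞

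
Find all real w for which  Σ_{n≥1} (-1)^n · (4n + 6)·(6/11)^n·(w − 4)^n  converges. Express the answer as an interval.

(13/6, 35/6)

Apply the ratio test: |a_{n+1}| / |a_n| = [(4(n+1) + 6)/(4n + 6)] · 6/11, which tends to 6/11 as n → ∞.
The series converges when 6/11 · |w − 4| < 1, giving R = 11/6.
Endpoint w = 35/6: the terms do not tend to 0, so the series diverges.
When w = 13/6, the terms do not tend to 0, so the series diverges.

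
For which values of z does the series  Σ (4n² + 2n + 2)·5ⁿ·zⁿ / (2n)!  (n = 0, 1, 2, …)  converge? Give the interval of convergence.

By the ratio test, |a_{n+1}/a_n| = (4(n+1)² + 2(n+1) + 2)/(4n² + 2n + 2) · 5 · 1/[(2n+1)·(2n+2)] → 0.
Since the limit is 0 < 1 for every z, the series converges on all of ℝ and R = ∞.

(−∞, ∞)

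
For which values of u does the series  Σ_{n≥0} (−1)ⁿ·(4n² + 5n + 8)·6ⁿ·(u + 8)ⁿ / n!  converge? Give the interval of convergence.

(−∞, ∞)

The ratio of consecutive coefficients is (4(n+1)² + 5(n+1) + 8)/(4n² + 5n + 8) · 6 · 1/(n+1) → 0.
Since the limit is 0 < 1 for every u, the series converges on all of ℝ and R = ∞.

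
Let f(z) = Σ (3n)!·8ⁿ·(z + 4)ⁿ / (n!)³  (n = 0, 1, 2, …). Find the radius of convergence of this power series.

R = 1/216

By the ratio test, |a_{n+1}/a_n| = (3n+1)·(3n+2)·(3n+3)/(n+1)³ · 8 → 216.
Hence the series converges for |z + 4| < 1/(216) = 1/216, so the radius of convergence is 1/216.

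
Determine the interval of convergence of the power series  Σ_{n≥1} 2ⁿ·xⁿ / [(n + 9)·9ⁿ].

Apply the ratio test: |a_{n+1}| / |a_n| = [(n + 9)/((n+1) + 9)] · 2/9, which tends to 2/9 as n → ∞.
The series converges when 2/9 · |x| < 1, giving R = 9/2.
Endpoint x = 9/2: the terms behave like c/n; limit comparison with the harmonic series gives divergence.
At x = -9/2: the terms alternate in sign and decrease monotonically to 0 in absolute value (size ~ c/n), so the alternating series test gives convergence.

[-9/2, 9/2)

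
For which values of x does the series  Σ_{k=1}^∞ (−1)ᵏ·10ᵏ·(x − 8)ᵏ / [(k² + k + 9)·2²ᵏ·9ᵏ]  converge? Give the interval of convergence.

The ratio of consecutive coefficients is [(k² + k + 9)/((k+1)² + (k+1) + 9)] · 10/(4·9) → 5/18.
Hence the series converges for |x − 8| < 1/(5/18) = 18/5, so the radius of convergence is 18/5.
When x = 58/5, absolute convergence follows by limit comparison with Σ 1/k².
When x = 22/5, absolute convergence follows by limit comparison with Σ 1/k².

[22/5, 58/5]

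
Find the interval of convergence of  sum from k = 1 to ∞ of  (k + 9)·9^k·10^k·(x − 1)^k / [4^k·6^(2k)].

(-3/5, 13/5)

The ratio of consecutive coefficients is [((k+1) + 9)/(k + 9)] · 9·10/(4·36) → 5/8.
Hence the series converges for |x − 1| < 1/(5/8) = 8/5, so the radius of convergence is 8/5.
At x = 13/5: the terms do not tend to 0, so the series diverges.
Check x = -3/5: the terms do not tend to 0, so the series diverges.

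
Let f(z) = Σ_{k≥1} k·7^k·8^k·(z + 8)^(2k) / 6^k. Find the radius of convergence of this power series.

R = √21/14

The ratio of consecutive coefficients is [(k+1)/k] · 7·8/6 → 28/3.
Successive powers of (z + 8) differ by 2, so the series converges when |z + 8|² · 28/3 < 1, i.e. |z + 8| < √(3/28). So R = √21/14.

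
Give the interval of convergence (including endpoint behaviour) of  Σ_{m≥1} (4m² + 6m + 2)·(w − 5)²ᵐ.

(4, 6)

Ratio test: |a_{m+1}/a_m| = (4(m+1)² + 6(m+1) + 2)/(4m² + 6m + 2) → 1 as m → ∞.
Successive powers of (w − 5) differ by 2, so the series converges when |w − 5|² · 1 < 1, i.e. |w − 5| < √(1) = 1. So R = 1.
Endpoint w = 6: the m-th term does not approach 0; divergence by the term test.
Endpoint w = 4: the terms have absolute value of order m², which does not tend to 0, so the series diverges by the divergence test.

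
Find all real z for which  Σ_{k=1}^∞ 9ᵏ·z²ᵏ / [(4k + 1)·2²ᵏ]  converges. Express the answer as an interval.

(-2/3, 2/3)

The ratio of consecutive coefficients is [(4k + 1)/(4(k+1) + 1)] · 9/4 → 9/4.
Since the exponent of z increases by 2 each term, convergence requires |z|² < 4/9, hence R = 2/3.
Endpoint z = 2/3: the terms are asymptotic to a nonzero constant times 1/k, so the series diverges by limit comparison with Σ 1/k.
When z = -2/3, the terms are asymptotic to a nonzero constant times 1/k, so the series diverges by limit comparison with Σ 1/k.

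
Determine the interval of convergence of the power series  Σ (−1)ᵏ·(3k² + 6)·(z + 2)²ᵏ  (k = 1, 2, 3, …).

By the ratio test, |a_{k+1}/a_k| = (3(k+1)² + 6)/(3k² + 6) → 1.
Successive powers of (z + 2) differ by 2, so the series converges when |z + 2|² · 1 < 1, i.e. |z + 2| < √(1) = 1. So R = 1.
Endpoint z = -1: the k-th term does not approach 0; divergence by the term test.
When z = -3, the terms do not tend to 0, so the series diverges.

(-3, -1)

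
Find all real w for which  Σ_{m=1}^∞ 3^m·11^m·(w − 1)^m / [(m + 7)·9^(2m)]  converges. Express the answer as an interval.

[-16/11, 38/11)

Apply the ratio test: |a_{m+1}| / |a_m| = [(m + 7)/((m+1) + 7)] · 3·11/81, which tends to 11/27 as m → ∞.
The series converges when 11/27 · |w − 1| < 1, giving R = 27/11.
Check w = 38/11: the terms behave like c/m; limit comparison with the harmonic series gives divergence.
At w = -16/11: the terms alternate in sign and decrease monotonically to 0 in absolute value (size ~ c/m), so the alternating series test gives convergence.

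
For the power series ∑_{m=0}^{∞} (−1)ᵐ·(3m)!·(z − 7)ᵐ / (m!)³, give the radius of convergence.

R = 1/27

By the ratio test, |a_{m+1}/a_m| = (3m+1)·(3m+2)·(3m+3)/(m+1)³ → 27.
Convergence for |z − 7| · 27 < 1, i.e. |z − 7| < 1/27. So R = 1/27.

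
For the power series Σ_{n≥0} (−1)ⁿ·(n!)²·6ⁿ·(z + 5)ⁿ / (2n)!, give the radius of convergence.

The ratio of consecutive coefficients is (n+1)²/[(2n+1)·(2n+2)] · 6 → 3/2.
Thus R = 1/(3/2) = 2/3.

R = 2/3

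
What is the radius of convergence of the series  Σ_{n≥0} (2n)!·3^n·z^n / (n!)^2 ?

R = 1/12

The ratio of consecutive coefficients is (2n+1)·(2n+2)/(n+1)² · 3 → 12.
Hence the series converges for |z| < 1/(12) = 1/12, so the radius of convergence is 1/12.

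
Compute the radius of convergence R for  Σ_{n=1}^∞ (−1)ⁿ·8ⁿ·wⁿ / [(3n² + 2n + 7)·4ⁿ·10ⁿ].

R = 5

Apply the ratio test: |a_{n+1}| / |a_n| = [(3n² + 2n + 7)/(3(n+1)² + 2(n+1) + 7)] · 8/(4·10), which tends to 1/5 as n → ∞.
Thus R = 1/(1/5) = 5.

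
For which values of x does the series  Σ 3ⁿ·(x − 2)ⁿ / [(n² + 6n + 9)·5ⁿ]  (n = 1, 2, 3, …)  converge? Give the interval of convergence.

[1/3, 11/3]

Apply the ratio test: |a_{n+1}| / |a_n| = [(n² + 6n + 9)/((n+1)² + 6(n+1) + 9)] · 3/5, which tends to 3/5 as n → ∞.
Thus R = 1/(3/5) = 5/3.
At x = 11/3: the terms are on the order of 1/n², so the series converges absolutely by comparison with the p-series (p = 2 > 1).
When x = 1/3, absolute convergence follows by limit comparison with Σ 1/n².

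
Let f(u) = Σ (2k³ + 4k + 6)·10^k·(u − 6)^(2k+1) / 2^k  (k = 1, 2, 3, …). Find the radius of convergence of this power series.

Apply the ratio test: |a_{k+1}| / |a_k| = [(2(k+1)³ + 4(k+1) + 6)/(2k³ + 4k + 6)] · 10/2, which tends to 5 as k → ∞.
Successive powers of (u − 6) differ by 2, so the series converges when |u − 6|² · 5 < 1, i.e. |u − 6| < √(1/5). So R = √5/5.

R = √5/5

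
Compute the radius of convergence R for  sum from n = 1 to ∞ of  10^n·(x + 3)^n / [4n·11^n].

R = 11/10

The ratio of consecutive coefficients is [4n/4(n+1)] · 10/11 → 10/11.
The series converges when 10/11 · |x + 3| < 1, giving R = 11/10.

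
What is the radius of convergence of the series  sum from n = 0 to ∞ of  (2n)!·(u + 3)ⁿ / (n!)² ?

R = 1/4

The ratio of consecutive coefficients is (2n+1)·(2n+2)/(n+1)² → 4.
The series converges when 4 · |u + 3| < 1, giving R = 1/4.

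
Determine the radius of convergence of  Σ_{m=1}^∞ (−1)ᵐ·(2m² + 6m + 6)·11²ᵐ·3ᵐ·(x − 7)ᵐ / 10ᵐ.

R = 10/363

Apply the ratio test: |a_{m+1}| / |a_m| = [(2(m+1)² + 6(m+1) + 6)/(2m² + 6m + 6)] · 121·3/10, which tends to 363/10 as m → ∞.
Thus R = 1/(363/10) = 10/363.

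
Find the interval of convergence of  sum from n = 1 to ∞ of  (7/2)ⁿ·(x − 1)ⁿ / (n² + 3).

The ratio of consecutive coefficients is [(n² + 3)/((n+1)² + 3)] · 7/2 → 7/2.
Convergence for |x − 1| · 7/2 < 1, i.e. |x − 1| < 2/7. So R = 2/7.
Endpoint x = 9/7: the series is dominated by a constant times Σ 1/n², which converges (p = 2 > 1).
Check x = 5/7: the terms are on the order of 1/n², so the series converges absolutely by comparison with the p-series (p = 2 > 1).

[5/7, 9/7]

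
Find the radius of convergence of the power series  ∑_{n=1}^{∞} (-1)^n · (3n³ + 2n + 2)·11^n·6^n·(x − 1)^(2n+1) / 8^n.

By the ratio test, |a_{n+1}/a_n| = [(3(n+1)³ + 2(n+1) + 2)/(3n³ + 2n + 2)] · 11·6/8 → 33/4.
Since the exponent of (x − 1) increases by 2 each term, convergence requires |x − 1|² < 4/33, hence R = 2√33/33.

R = 2√33/33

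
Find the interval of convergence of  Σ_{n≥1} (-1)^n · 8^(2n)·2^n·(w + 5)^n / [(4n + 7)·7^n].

Apply the ratio test: |a_{n+1}| / |a_n| = [(4n + 7)/(4(n+1) + 7)] · 64·2/7, which tends to 128/7 as n → ∞.
Convergence for |w + 5| · 128/7 < 1, i.e. |w + 5| < 7/128. So R = 7/128.
Check w = -633/128: an alternating series whose terms decrease to 0 in absolute value, so it converges by the Leibniz criterion.
At w = -647/128: the terms behave like c/n; limit comparison with the harmonic series gives divergence.

(-647/128, -633/128]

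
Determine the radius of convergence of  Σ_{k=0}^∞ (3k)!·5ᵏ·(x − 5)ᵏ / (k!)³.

R = 1/135

The ratio of consecutive coefficients is (3k+1)·(3k+2)·(3k+3)/(k+1)³ · 5 → 135.
Hence the series converges for |x − 5| < 1/(135) = 1/135, so the radius of convergence is 1/135.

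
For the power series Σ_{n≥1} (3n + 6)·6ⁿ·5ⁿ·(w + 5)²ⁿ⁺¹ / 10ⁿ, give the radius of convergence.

By the ratio test, |a_{n+1}/a_n| = [(3(n+1) + 6)/(3n + 6)] · 6·5/10 → 3.
Writing y = (w + 5)², the series in y has radius 1/3, so |w + 5| < √(1/3) and R = √3/3.

R = √3/3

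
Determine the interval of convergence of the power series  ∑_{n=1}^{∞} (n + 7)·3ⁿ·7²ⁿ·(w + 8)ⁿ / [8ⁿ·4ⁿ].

By the ratio test, |a_{n+1}/a_n| = [((n+1) + 7)/(n + 7)] · 3·49/(8·4) → 147/32.
Thus R = 1/(147/32) = 32/147.
Endpoint w = -1144/147: the terms do not tend to 0, so the series diverges.
Check w = -1208/147: the terms have absolute value of order n, which does not tend to 0, so the series diverges by the divergence test.

(-1208/147, -1144/147)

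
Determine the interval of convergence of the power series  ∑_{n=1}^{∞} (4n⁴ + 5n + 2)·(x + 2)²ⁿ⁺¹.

Apply the ratio test: |a_{n+1}| / |a_n| = (4(n+1)⁴ + 5(n+1) + 2)/(4n⁴ + 5n + 2), which tends to 1 as n → ∞.
Writing y = (x + 2)², the series in y has radius 1, so |x + 2| < √(1) = 1 and R = 1.
When x = -1, the terms have absolute value of order n⁴, which does not tend to 0, so the series diverges by the divergence test.
Endpoint x = -3: the n-th term does not approach 0; divergence by the term test.

(-3, -1)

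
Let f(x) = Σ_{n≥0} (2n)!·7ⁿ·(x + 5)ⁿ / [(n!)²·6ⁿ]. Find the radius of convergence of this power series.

Ratio test: |a_{n+1}/a_n| = (2n+1)·(2n+2)/(n+1)² · 7/6 → 14/3 as n → ∞.
Thus R = 1/(14/3) = 3/14.

R = 3/14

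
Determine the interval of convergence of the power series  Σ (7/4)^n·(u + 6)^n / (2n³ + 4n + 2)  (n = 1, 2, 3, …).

[-46/7, -38/7]

By the ratio test, |a_{n+1}/a_n| = [(2n³ + 4n + 2)/(2(n+1)³ + 4(n+1) + 2)] · 7/4 → 7/4.
Hence the series converges for |u + 6| < 1/(7/4) = 4/7, so the radius of convergence is 4/7.
Endpoint u = -38/7: the terms are on the order of 1/n³, so the series converges absolutely by comparison with the p-series (p = 3 > 1).
Check u = -46/7: the series is dominated by a constant times Σ 1/n³, which converges (p = 3 > 1).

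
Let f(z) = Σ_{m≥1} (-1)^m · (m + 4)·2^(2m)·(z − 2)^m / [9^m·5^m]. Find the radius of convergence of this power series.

R = 45/4

By the ratio test, |a_{m+1}/a_m| = [((m+1) + 4)/(m + 4)] · 4/(9·5) → 4/45.
Thus R = 1/(4/45) = 45/4.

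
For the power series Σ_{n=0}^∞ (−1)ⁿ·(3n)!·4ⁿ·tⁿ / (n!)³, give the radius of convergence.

The ratio of consecutive coefficients is (3n+1)·(3n+2)·(3n+3)/(n+1)³ · 4 → 108.
Hence the series converges for |t| < 1/(108) = 1/108, so the radius of convergence is 1/108.

R = 1/108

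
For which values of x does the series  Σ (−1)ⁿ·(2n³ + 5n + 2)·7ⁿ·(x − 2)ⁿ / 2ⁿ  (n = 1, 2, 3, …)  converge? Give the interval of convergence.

(12/7, 16/7)

Ratio test: |a_{n+1}/a_n| = [(2(n+1)³ + 5(n+1) + 2)/(2n³ + 5n + 2)] · 7/2 → 7/2 as n → ∞.
Convergence for |x − 2| · 7/2 < 1, i.e. |x − 2| < 2/7. So R = 2/7.
Endpoint x = 16/7: the n-th term does not approach 0; divergence by the term test.
Check x = 12/7: the terms do not tend to 0, so the series diverges.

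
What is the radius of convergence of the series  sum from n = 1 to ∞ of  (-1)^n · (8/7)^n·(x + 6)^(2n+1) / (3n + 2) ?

Ratio test: |a_{n+1}/a_n| = [(3n + 2)/(3(n+1) + 2)] · 8/7 → 8/7 as n → ∞.
Since the exponent of (x + 6) increases by 2 each term, convergence requires |x + 6|² < 7/8, hence R = √14/4.

R = √14/4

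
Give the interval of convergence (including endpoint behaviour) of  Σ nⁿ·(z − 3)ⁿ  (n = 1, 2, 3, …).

Root test: |a_n|^(1/n) = n → ∞.
Since the n-th root of |a_n| is unbounded, the series converges only at z = 3; R = 0.

{3}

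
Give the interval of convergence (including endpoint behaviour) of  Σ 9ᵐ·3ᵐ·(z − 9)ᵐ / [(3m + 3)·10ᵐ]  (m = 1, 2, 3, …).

[233/27, 253/27)

The ratio of consecutive coefficients is [(3m + 3)/(3(m+1) + 3)] · 9·3/10 → 27/10.
The series converges when 27/10 · |z − 9| < 1, giving R = 10/27.
Check z = 253/27: the terms are asymptotic to a nonzero constant times 1/m, so the series diverges by limit comparison with Σ 1/m.
At z = 233/27: the terms alternate in sign and decrease monotonically to 0 in absolute value (size ~ c/m), so the alternating series test gives convergence.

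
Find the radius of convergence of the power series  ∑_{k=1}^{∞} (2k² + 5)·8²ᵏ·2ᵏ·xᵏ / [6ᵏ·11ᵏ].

R = 33/64

By the ratio test, |a_{k+1}/a_k| = [(2(k+1)² + 5)/(2k² + 5)] · 64·2/(6·11) → 64/33.
Thus R = 1/(64/33) = 33/64.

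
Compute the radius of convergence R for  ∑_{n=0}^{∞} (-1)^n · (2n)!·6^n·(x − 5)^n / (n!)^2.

By the ratio test, |a_{n+1}/a_n| = (2n+1)·(2n+2)/(n+1)² · 6 → 24.
The series converges when 24 · |x − 5| < 1, giving R = 1/24.

R = 1/24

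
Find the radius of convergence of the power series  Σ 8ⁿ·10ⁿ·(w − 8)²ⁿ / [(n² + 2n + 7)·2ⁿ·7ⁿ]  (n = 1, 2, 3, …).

The ratio of consecutive coefficients is [(n² + 2n + 7)/((n+1)² + 2(n+1) + 7)] · 8·10/(2·7) → 40/7.
Since the exponent of (w − 8) increases by 2 each term, convergence requires |w − 8|² < 7/40, hence R = √70/20.

R = √70/20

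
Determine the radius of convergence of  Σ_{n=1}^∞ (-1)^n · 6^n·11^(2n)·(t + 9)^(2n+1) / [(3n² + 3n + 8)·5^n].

Ratio test: |a_{n+1}/a_n| = [(3n² + 3n + 8)/(3(n+1)² + 3(n+1) + 8)] · 6·121/5 → 726/5 as n → ∞.
Successive powers of (t + 9) differ by 2, so the series converges when |t + 9|² · 726/5 < 1, i.e. |t + 9| < √(5/726). So R = √30/66.

R = √30/66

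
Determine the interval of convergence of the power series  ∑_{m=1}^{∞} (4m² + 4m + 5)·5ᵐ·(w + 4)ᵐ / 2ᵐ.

(-22/5, -18/5)

Apply the ratio test: |a_{m+1}| / |a_m| = [(4(m+1)² + 4(m+1) + 5)/(4m² + 4m + 5)] · 5/2, which tends to 5/2 as m → ∞.
Convergence for |w + 4| · 5/2 < 1, i.e. |w + 4| < 2/5. So R = 2/5.
When w = -18/5, the terms do not tend to 0, so the series diverges.
Check w = -22/5: the m-th term does not approach 0; divergence by the term test.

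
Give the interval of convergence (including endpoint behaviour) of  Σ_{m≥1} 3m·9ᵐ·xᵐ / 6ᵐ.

Apply the ratio test: |a_{m+1}| / |a_m| = [3(m+1)/3m] · 9/6, which tends to 3/2 as m → ∞.
Hence the series converges for |x| < 1/(3/2) = 2/3, so the radius of convergence is 2/3.
At x = 2/3: the m-th term does not approach 0; divergence by the term test.
Check x = -2/3: the m-th term does not approach 0; divergence by the term test.

(-2/3, 2/3)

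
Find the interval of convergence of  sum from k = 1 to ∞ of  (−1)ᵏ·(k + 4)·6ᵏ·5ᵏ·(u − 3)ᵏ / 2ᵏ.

(44/15, 46/15)

By the ratio test, |a_{k+1}/a_k| = [((k+1) + 4)/(k + 4)] · 6·5/2 → 15.
Hence the series converges for |u − 3| < 1/(15) = 1/15, so the radius of convergence is 1/15.
When u = 46/15, the terms have absolute value of order k, which does not tend to 0, so the series diverges by the divergence test.
Check u = 44/15: the terms do not tend to 0, so the series diverges.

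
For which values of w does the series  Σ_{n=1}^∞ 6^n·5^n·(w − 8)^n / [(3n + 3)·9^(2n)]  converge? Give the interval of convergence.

[53/10, 107/10)

By the ratio test, |a_{n+1}/a_n| = [(3n + 3)/(3(n+1) + 3)] · 6·5/81 → 10/27.
Thus R = 1/(10/27) = 27/10.
When w = 107/10, the terms behave like c/n; limit comparison with the harmonic series gives divergence.
Endpoint w = 53/10: convergence follows from the alternating series test (terms decrease monotonically to 0).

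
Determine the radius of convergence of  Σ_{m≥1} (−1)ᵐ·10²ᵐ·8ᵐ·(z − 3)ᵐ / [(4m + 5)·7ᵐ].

The ratio of consecutive coefficients is [(4m + 5)/(4(m+1) + 5)] · 100·8/7 → 800/7.
Hence the series converges for |z − 3| < 1/(800/7) = 7/800, so the radius of convergence is 7/800.

R = 7/800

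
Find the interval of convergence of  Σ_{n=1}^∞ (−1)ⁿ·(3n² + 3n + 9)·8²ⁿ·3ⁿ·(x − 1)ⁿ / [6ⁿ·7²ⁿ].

(-17/32, 81/32)

The ratio of consecutive coefficients is [(3(n+1)² + 3(n+1) + 9)/(3n² + 3n + 9)] · 64·3/(6·49) → 32/49.
Thus R = 1/(32/49) = 49/32.
At x = 81/32: the terms have absolute value of order n², which does not tend to 0, so the series diverges by the divergence test.
When x = -17/32, the n-th term does not approach 0; divergence by the term test.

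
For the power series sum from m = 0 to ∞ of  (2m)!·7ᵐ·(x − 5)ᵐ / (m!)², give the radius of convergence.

R = 1/28

Ratio test: |a_{m+1}/a_m| = (2m+1)·(2m+2)/(m+1)² · 7 → 28 as m → ∞.
The series converges when 28 · |x − 5| < 1, giving R = 1/28.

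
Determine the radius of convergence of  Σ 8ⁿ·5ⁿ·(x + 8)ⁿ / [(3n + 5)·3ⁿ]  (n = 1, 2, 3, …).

Apply the ratio test: |a_{n+1}| / |a_n| = [(3n + 5)/(3(n+1) + 5)] · 8·5/3, which tends to 40/3 as n → ∞.
Convergence for |x + 8| · 40/3 < 1, i.e. |x + 8| < 3/40. So R = 3/40.

R = 3/40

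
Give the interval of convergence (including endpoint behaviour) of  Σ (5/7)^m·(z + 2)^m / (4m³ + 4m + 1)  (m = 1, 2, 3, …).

Ratio test: |a_{m+1}/a_m| = [(4m³ + 4m + 1)/(4(m+1)³ + 4(m+1) + 1)] · 5/7 → 5/7 as m → ∞.
Convergence for |z + 2| · 5/7 < 1, i.e. |z + 2| < 7/5. So R = 7/5.
Check z = -3/5: the terms are on the order of 1/m³, so the series converges absolutely by comparison with the p-series (p = 3 > 1).
At z = -17/5: absolute convergence follows by limit comparison with Σ 1/m³.

[-17/5, -3/5]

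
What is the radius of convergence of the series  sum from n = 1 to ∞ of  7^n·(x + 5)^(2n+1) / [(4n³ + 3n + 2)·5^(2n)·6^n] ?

R = 5√42/7

The ratio of consecutive coefficients is [(4n³ + 3n + 2)/(4(n+1)³ + 3(n+1) + 2)] · 7/(25·6) → 7/150.
Successive powers of (x + 5) differ by 2, so the series converges when |x + 5|² · 7/150 < 1, i.e. |x + 5| < √(150/7). So R = 5√42/7.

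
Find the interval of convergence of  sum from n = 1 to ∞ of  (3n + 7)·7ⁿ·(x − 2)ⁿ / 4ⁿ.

The ratio of consecutive coefficients is [(3(n+1) + 7)/(3n + 7)] · 7/4 → 7/4.
Thus R = 1/(7/4) = 4/7.
Check x = 18/7: the n-th term does not approach 0; divergence by the term test.
Check x = 10/7: the terms have absolute value of order n, which does not tend to 0, so the series diverges by the divergence test.

(10/7, 18/7)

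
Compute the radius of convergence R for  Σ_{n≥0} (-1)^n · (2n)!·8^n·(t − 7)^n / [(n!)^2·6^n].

R = 3/16

Ratio test: |a_{n+1}/a_n| = (2n+1)·(2n+2)/(n+1)² · 8/6 → 16/3 as n → ∞.
The series converges when 16/3 · |t − 7| < 1, giving R = 3/16.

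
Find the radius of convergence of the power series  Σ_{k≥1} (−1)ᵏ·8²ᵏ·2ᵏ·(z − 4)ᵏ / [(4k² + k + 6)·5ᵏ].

R = 5/128

Ratio test: |a_{k+1}/a_k| = [(4k² + k + 6)/(4(k+1)² + (k+1) + 6)] · 64·2/5 → 128/5 as k → ∞.
Hence the series converges for |z − 4| < 1/(128/5) = 5/128, so the radius of convergence is 5/128.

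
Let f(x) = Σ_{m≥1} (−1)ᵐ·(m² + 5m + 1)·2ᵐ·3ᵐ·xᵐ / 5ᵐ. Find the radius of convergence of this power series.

R = 5/6

Ratio test: |a_{m+1}/a_m| = [((m+1)² + 5(m+1) + 1)/(m² + 5m + 1)] · 2·3/5 → 6/5 as m → ∞.
Hence the series converges for |x| < 1/(6/5) = 5/6, so the radius of convergence is 5/6.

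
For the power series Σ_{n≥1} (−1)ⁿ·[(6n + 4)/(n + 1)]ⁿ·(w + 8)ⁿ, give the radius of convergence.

R = 1/6

By the Cauchy root test, |a_n|^(1/n) = (6n + 4)/(n + 1) → 6.
The series converges when 6 · |w + 8| < 1, giving R = 1/6.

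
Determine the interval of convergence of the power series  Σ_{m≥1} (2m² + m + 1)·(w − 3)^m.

The ratio of consecutive coefficients is (2(m+1)² + (m+1) + 1)/(2m² + m + 1) → 1.
Hence R = 1.
Endpoint w = 4: the m-th term does not approach 0; divergence by the term test.
Check w = 2: the terms have absolute value of order m², which does not tend to 0, so the series diverges by the divergence test.

(2, 4)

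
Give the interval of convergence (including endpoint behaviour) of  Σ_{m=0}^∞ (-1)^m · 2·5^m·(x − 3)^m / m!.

Ratio test: |a_{m+1}/a_m| = 2/2 · 5 · 1/(m+1) → 0 as m → ∞.
The limit is 0, so the series converges for all x; R = ∞.

(−∞, ∞)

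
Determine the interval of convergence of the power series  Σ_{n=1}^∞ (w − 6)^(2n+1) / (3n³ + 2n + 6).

The ratio of consecutive coefficients is (3n³ + 2n + 6)/(3(n+1)³ + 2(n+1) + 6) → 1.
Successive powers of (w − 6) differ by 2, so the series converges when |w − 6|² · 1 < 1, i.e. |w − 6| < √(1) = 1. So R = 1.
Check w = 7: absolute convergence follows by limit comparison with Σ 1/n³.
At w = 5: absolute convergence follows by limit comparison with Σ 1/n³.

[5, 7]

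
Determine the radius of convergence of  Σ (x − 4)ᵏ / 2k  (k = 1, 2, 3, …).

Apply the ratio test: |a_{k+1}| / |a_k| = 2k/2(k+1), which tends to 1 as k → ∞.
So the series converges when |x − 4| < 1 and diverges when |x − 4| > 1; R = 1.

R = 1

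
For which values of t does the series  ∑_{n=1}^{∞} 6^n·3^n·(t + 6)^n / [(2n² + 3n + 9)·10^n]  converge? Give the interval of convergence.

[-59/9, -49/9]

Apply the ratio test: |a_{n+1}| / |a_n| = [(2n² + 3n + 9)/(2(n+1)² + 3(n+1) + 9)] · 6·3/10, which tends to 9/5 as n → ∞.
Convergence for |t + 6| · 9/5 < 1, i.e. |t + 6| < 5/9. So R = 5/9.
At t = -49/9: the series is dominated by a constant times Σ 1/n², which converges (p = 2 > 1).
At t = -59/9: the terms are on the order of 1/n², so the series converges absolutely by comparison with the p-series (p = 2 > 1).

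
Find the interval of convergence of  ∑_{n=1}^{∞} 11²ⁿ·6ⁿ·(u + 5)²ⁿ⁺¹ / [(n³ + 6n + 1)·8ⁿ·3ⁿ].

[-57/11, -53/11]

By the ratio test, |a_{n+1}/a_n| = [(n³ + 6n + 1)/((n+1)³ + 6(n+1) + 1)] · 121·6/(8·3) → 121/4.
Writing y = (u + 5)², the series in y has radius 4/121, so |u + 5| < √(4/121) = 2/11 and R = 2/11.
At u = -53/11: the series is dominated by a constant times Σ 1/n³, which converges (p = 3 > 1).
At u = -57/11: absolute convergence follows by limit comparison with Σ 1/n³.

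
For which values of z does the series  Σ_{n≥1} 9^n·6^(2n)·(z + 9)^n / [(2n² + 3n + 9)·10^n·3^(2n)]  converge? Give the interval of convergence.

[-167/18, -157/18]

By the ratio test, |a_{n+1}/a_n| = [(2n² + 3n + 9)/(2(n+1)² + 3(n+1) + 9)] · 9·36/(10·9) → 18/5.
Hence the series converges for |z + 9| < 1/(18/5) = 5/18, so the radius of convergence is 5/18.
Endpoint z = -157/18: absolute convergence follows by limit comparison with Σ 1/n².
When z = -167/18, absolute convergence follows by limit comparison with Σ 1/n².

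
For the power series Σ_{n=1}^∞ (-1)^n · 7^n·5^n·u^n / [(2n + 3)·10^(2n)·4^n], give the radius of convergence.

The ratio of consecutive coefficients is [(2n + 3)/(2(n+1) + 3)] · 7·5/(100·4) → 7/80.
Hence the series converges for |u| < 1/(7/80) = 80/7, so the radius of convergence is 80/7.

R = 80/7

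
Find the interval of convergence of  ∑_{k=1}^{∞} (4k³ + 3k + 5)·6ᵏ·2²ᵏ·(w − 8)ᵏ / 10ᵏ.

(91/12, 101/12)

The ratio of consecutive coefficients is [(4(k+1)³ + 3(k+1) + 5)/(4k³ + 3k + 5)] · 6·4/10 → 12/5.
Convergence for |w − 8| · 12/5 < 1, i.e. |w − 8| < 5/12. So R = 5/12.
When w = 101/12, the terms have absolute value of order k³, which does not tend to 0, so the series diverges by the divergence test.
Check w = 91/12: the terms do not tend to 0, so the series diverges.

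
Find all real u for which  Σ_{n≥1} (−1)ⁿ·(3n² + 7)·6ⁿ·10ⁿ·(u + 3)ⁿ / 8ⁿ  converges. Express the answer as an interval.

Apply the ratio test: |a_{n+1}| / |a_n| = [(3(n+1)² + 7)/(3n² + 7)] · 6·10/8, which tends to 15/2 as n → ∞.
The series converges when 15/2 · |u + 3| < 1, giving R = 2/15.
Endpoint u = -43/15: the terms have absolute value of order n², which does not tend to 0, so the series diverges by the divergence test.
At u = -47/15: the n-th term does not approach 0; divergence by the term test.

(-47/15, -43/15)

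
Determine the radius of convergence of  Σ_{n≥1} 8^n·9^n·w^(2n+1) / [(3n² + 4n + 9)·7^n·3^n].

R = √42/12

Ratio test: |a_{n+1}/a_n| = [(3n² + 4n + 9)/(3(n+1)² + 4(n+1) + 9)] · 8·9/(7·3) → 24/7 as n → ∞.
Successive powers of w differ by 2, so the series converges when |w|² · 24/7 < 1, i.e. |w| < √(7/24). So R = √42/12.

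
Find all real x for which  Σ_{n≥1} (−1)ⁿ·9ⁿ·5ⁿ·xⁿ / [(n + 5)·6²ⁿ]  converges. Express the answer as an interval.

(-4/5, 4/5]

Apply the ratio test: |a_{n+1}| / |a_n| = [(n + 5)/((n+1) + 5)] · 9·5/36, which tends to 5/4 as n → ∞.
Hence the series converges for |x| < 1/(5/4) = 4/5, so the radius of convergence is 4/5.
Endpoint x = 4/5: the terms alternate in sign and decrease monotonically to 0 in absolute value (size ~ c/n), so the alternating series test gives convergence.
When x = -4/5, comparison with the harmonic series Σ 1/n shows the series diverges.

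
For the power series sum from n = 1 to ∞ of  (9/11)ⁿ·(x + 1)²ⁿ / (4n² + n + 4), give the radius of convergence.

By the ratio test, |a_{n+1}/a_n| = [(4n² + n + 4)/(4(n+1)² + (n+1) + 4)] · 9/11 → 9/11.
Since the exponent of (x + 1) increases by 2 each term, convergence requires |x + 1|² < 11/9, hence R = √11/3.

R = √11/3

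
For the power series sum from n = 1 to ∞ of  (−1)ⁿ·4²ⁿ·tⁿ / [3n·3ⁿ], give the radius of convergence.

R = 3/16

By the ratio test, |a_{n+1}/a_n| = [3n/3(n+1)] · 16/3 → 16/3.
Hence the series converges for |t| < 1/(16/3) = 3/16, so the radius of convergence is 3/16.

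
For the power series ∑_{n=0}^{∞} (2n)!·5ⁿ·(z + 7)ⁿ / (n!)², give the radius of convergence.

R = 1/20

The ratio of consecutive coefficients is (2n+1)·(2n+2)/(n+1)² · 5 → 20.
Thus R = 1/(20) = 1/20.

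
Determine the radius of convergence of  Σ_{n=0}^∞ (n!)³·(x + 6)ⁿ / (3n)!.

The ratio of consecutive coefficients is (n+1)³/[(3n+1)·(3n+2)·(3n+3)] → 1/27.
The series converges when 1/27 · |x + 6| < 1, giving R = 27.

R = 27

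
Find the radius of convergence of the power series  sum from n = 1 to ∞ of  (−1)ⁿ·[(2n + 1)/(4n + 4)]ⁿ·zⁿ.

By the Cauchy root test, |a_n|^(1/n) = (2n + 1)/(4n + 4) → 1/2.
Hence the series converges for |z| < 1/(1/2) = 2, so the radius of convergence is 2.

R = 2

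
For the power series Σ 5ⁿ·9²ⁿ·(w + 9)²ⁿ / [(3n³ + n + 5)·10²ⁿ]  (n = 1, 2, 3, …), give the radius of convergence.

The ratio of consecutive coefficients is [(3n³ + n + 5)/(3(n+1)³ + (n+1) + 5)] · 5·81/100 → 81/20.
Writing y = (w + 9)², the series in y has radius 20/81, so |w + 9| < √(20/81) and R = 2√5/9.

R = 2√5/9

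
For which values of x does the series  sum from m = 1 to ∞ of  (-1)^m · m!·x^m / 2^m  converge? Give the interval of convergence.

By the ratio test, |a_{m+1}/a_m| = (m+1) · 1/2 → ∞.
Since the ratio → ∞, the series diverges for every x ≠ 0, and R = 0.

{0}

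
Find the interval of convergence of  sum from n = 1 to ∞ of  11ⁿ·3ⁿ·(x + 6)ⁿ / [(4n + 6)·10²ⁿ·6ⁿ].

Apply the ratio test: |a_{n+1}| / |a_n| = [(4n + 6)/(4(n+1) + 6)] · 11·3/(100·6), which tends to 11/200 as n → ∞.
Convergence for |x + 6| · 11/200 < 1, i.e. |x + 6| < 200/11. So R = 200/11.
When x = 134/11, comparison with the harmonic series Σ 1/n shows the series diverges.
Endpoint x = -266/11: an alternating series whose terms decrease to 0 in absolute value, so it converges by the Leibniz criterion.

[-266/11, 134/11)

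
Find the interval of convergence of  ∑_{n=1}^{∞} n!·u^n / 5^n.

{0}

The ratio of consecutive coefficients is (n+1) · 1/5 → ∞.
Since the ratio → ∞, the series diverges for every u ≠ 0, and R = 0.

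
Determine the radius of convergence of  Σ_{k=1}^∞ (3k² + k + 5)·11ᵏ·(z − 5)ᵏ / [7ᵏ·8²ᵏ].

R = 448/11

Apply the ratio test: |a_{k+1}| / |a_k| = [(3(k+1)² + (k+1) + 5)/(3k² + k + 5)] · 11/(7·64), which tends to 11/448 as k → ∞.
Convergence for |z − 5| · 11/448 < 1, i.e. |z − 5| < 448/11. So R = 448/11.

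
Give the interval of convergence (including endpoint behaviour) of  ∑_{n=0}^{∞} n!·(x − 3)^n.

Ratio test: |a_{n+1}/a_n| = (n+1) → ∞ as n → ∞.
Since the ratio → ∞, the series diverges for every x ≠ 3, and R = 0.

{3}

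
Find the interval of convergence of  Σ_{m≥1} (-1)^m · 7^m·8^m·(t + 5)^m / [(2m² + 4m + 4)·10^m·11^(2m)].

The ratio of consecutive coefficients is [(2m² + 4m + 4)/(2(m+1)² + 4(m+1) + 4)] · 7·8/(10·121) → 28/605.
Hence the series converges for |t + 5| < 1/(28/605) = 605/28, so the radius of convergence is 605/28.
At t = 465/28: the series is dominated by a constant times Σ 1/m², which converges (p = 2 > 1).
Check t = -745/28: the terms are on the order of 1/m², so the series converges absolutely by comparison with the p-series (p = 2 > 1).

[-745/28, 465/28]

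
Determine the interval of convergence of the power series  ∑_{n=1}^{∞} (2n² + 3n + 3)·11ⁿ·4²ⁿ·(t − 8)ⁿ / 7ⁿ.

(1401/176, 1415/176)

The ratio of consecutive coefficients is [(2(n+1)² + 3(n+1) + 3)/(2n² + 3n + 3)] · 11·16/7 → 176/7.
Hence the series converges for |t − 8| < 1/(176/7) = 7/176, so the radius of convergence is 7/176.
When t = 1415/176, the terms do not tend to 0, so the series diverges.
Endpoint t = 1401/176: the terms have absolute value of order n², which does not tend to 0, so the series diverges by the divergence test.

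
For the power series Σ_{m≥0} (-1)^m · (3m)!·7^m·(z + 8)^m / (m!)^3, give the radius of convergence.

R = 1/189

Apply the ratio test: |a_{m+1}| / |a_m| = (3m+1)·(3m+2)·(3m+3)/(m+1)³ · 7, which tends to 189 as m → ∞.
Hence the series converges for |z + 8| < 1/(189) = 1/189, so the radius of convergence is 1/189.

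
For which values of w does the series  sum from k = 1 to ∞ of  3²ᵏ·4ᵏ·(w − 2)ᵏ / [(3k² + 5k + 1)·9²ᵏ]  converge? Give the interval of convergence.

[-1/4, 17/4]

Ratio test: |a_{k+1}/a_k| = [(3k² + 5k + 1)/(3(k+1)² + 5(k+1) + 1)] · 9·4/81 → 4/9 as k → ∞.
Hence the series converges for |w − 2| < 1/(4/9) = 9/4, so the radius of convergence is 9/4.
At w = 17/4: the series is dominated by a constant times Σ 1/k², which converges (p = 2 > 1).
When w = -1/4, the series is dominated by a constant times Σ 1/k², which converges (p = 2 > 1).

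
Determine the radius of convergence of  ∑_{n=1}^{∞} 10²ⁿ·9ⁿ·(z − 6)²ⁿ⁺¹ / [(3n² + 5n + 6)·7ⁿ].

R = √7/30

By the ratio test, |a_{n+1}/a_n| = [(3n² + 5n + 6)/(3(n+1)² + 5(n+1) + 6)] · 100·9/7 → 900/7.
Successive powers of (z − 6) differ by 2, so the series converges when |z − 6|² · 900/7 < 1, i.e. |z − 6| < √(7/900). So R = √7/30.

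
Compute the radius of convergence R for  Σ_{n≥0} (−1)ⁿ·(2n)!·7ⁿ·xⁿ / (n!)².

R = 1/28

By the ratio test, |a_{n+1}/a_n| = (2n+1)·(2n+2)/(n+1)² · 7 → 28.
Hence the series converges for |x| < 1/(28) = 1/28, so the radius of convergence is 1/28.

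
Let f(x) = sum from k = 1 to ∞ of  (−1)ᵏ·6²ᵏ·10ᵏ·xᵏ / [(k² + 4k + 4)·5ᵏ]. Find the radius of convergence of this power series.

R = 1/72

The ratio of consecutive coefficients is [(k² + 4k + 4)/((k+1)² + 4(k+1) + 4)] · 36·10/5 → 72.
The series converges when 72 · |x| < 1, giving R = 1/72.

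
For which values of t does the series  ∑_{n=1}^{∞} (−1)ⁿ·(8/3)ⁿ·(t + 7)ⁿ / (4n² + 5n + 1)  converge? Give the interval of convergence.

[-59/8, -53/8]

Ratio test: |a_{n+1}/a_n| = [(4n² + 5n + 1)/(4(n+1)² + 5(n+1) + 1)] · 8/3 → 8/3 as n → ∞.
Convergence for |t + 7| · 8/3 < 1, i.e. |t + 7| < 3/8. So R = 3/8.
When t = -53/8, absolute convergence follows by limit comparison with Σ 1/n².
At t = -59/8: the terms are on the order of 1/n², so the series converges absolutely by comparison with the p-series (p = 2 > 1).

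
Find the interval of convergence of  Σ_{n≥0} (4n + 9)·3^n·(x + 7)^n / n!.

The ratio of consecutive coefficients is (4(n+1) + 9)/(4n + 9) · 3 · 1/(n+1) → 0.
The ratio tends to 0 regardless of x, hence R = ∞.

(−∞, ∞)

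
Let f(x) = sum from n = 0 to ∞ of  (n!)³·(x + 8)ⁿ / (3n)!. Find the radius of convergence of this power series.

Apply the ratio test: |a_{n+1}| / |a_n| = (n+1)³/[(3n+1)·(3n+2)·(3n+3)], which tends to 1/27 as n → ∞.
Thus R = 1/(1/27) = 27.

R = 27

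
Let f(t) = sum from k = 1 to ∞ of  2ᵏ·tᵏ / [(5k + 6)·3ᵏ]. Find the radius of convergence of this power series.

R = 3/2

The ratio of consecutive coefficients is [(5k + 6)/(5(k+1) + 6)] · 2/3 → 2/3.
Hence the series converges for |t| < 1/(2/3) = 3/2, so the radius of convergence is 3/2.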